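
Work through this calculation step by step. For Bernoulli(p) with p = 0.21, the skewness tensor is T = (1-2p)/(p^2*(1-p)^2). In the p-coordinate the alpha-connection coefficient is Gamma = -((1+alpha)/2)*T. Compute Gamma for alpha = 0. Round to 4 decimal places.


Skewness (Amari-Chentsov) tensor: T = (1-2p)/(p^2*(1-p)^2).
p = 0.21, 1-2p = 0.58, p^2 = 0.0441, (1-p)^2 = 0.6241.
T = 0.58/(0.0441 * 0.6241) = 21.07343.
In the p-coordinate, Gamma^(alpha) = Gamma^(0) - (alpha/2)*T with Gamma^(0) = (1/2)*g'(p) = -T/2,
so Gamma^(alpha) = -((1+alpha)/2)*T.
alpha = 0, -(1+alpha)/2 = -0.5.
Gamma = -0.5 * 21.07343 = -10.5367

-10.5367


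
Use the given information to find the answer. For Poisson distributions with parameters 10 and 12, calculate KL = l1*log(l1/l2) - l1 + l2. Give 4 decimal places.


KL divergence for Poisson:
KL = l1*log(l1/l2) - l1 + l2.
l1 = 10, l2 = 12.
log(10/12) = -0.182322.
l1*log(l1/l2) = 10 * -0.182322 = -1.823216.
KL = -1.823216 - 10 + 12 = 0.1768

0.1768


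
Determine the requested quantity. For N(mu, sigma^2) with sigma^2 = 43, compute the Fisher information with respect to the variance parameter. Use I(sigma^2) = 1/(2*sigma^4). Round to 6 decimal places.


Fisher information for variance: I(sigma^2) = 1/(2*sigma^4).
sigma^2 = 43, so sigma^4 = 1849.
I = 1/(2*1849) = 1/3698 = 0.000270

0.000270


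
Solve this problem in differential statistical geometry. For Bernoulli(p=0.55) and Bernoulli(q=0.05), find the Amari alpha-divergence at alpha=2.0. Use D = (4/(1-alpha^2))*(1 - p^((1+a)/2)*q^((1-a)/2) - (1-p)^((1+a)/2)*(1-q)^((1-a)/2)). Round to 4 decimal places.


Amari alpha-divergence:
D = (4/(1-alpha^2))*(1 - p^((1+a)/2)*q^((1-a)/2) - (1-p)^((1+a)/2)*(1-q)^((1-a)/2)).
alpha = 2.0, p = 0.55, q = 0.05.
e1 = (1+alpha)/2 = 1.5, e2 = (1-alpha)/2 = -0.5.
t1 = p^e1 * q^e2 = 0.55^1.5 * 0.05^-0.5 = 1.824144.
t2 = (1-p)^e1 * (1-q)^e2 = 0.45^1.5 * 0.95^-0.5 = 0.309711.
4/(1-alpha^2) = -1.333333.
D = -1.333333*(1 - 1.824144 - 0.309711) = 1.5118

1.5118


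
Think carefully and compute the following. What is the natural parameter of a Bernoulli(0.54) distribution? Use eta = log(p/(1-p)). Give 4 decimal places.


Natural parameter for Bernoulli: eta = log(p/(1-p)).
p = 0.54, 1-p = 0.46.
p/(1-p) = 1.173913.
eta = log(1.173913) = 0.1603

0.1603


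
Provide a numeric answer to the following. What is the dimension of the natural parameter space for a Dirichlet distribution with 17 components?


Exponential family dimension calculation:
Dirichlet with 17 components has 17 natural parameters.

17


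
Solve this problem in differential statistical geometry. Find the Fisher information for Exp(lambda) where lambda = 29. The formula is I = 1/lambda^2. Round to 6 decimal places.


Fisher information for exponential: I(lambda) = 1/lambda^2.
lambda = 29, lambda^2 = 841.
I = 1/841 = 0.001189

0.001189


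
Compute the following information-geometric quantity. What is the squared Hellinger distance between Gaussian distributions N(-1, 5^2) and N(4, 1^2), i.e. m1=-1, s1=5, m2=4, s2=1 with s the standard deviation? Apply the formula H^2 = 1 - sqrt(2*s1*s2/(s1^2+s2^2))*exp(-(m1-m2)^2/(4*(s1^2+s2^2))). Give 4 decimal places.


Squared Hellinger distance for Gaussians:
H^2 = 1 - sqrt(2*s1*s2/(s1^2+s2^2)) * exp(-(m1-m2)^2/(4*(s1^2+s2^2))).
s1^2 = 25, s2^2 = 1, s1^2+s2^2 = 26.
sqrt(2*5*1/(26)) = 0.620174.
(m1-m2)^2 = (-5)^2 = 25.
exp(-25/(4*26)) = exp(-0.240385) = 0.786325.
H^2 = 1 - 0.620174*0.786325 = 0.5123

0.5123


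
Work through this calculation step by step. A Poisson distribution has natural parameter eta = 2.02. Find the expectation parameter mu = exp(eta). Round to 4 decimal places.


Expectation parameter for Poisson exponential family:
mu = exp(eta).
eta = 2.02.
mu = exp(2.02) = 7.5383

7.5383


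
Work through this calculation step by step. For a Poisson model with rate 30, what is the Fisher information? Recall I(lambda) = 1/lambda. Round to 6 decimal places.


Fisher information for Poisson: I(lambda) = 1/lambda.
lambda = 30.
I(lambda) = 1/30 = 0.033333

0.033333


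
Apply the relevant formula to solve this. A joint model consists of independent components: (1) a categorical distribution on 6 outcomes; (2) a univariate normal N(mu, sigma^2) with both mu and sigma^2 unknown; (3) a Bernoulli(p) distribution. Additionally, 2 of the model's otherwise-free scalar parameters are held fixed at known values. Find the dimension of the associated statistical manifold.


The dimension of a statistical manifold equals the number of free
(independent) real parameters of the model. For a product of independent
blocks the parameter counts add.
- categorical on 6 outcomes (probabilities sum to 1): 6-1 = 5.
- normal (mu, sigma^2): 2.
- Bernoulli (p): 1.
Total = 5 + 2 + 1 = 8.
2 parameter(s) fixed at known values: 8 - 2 = 6.
Dimension = 6

6


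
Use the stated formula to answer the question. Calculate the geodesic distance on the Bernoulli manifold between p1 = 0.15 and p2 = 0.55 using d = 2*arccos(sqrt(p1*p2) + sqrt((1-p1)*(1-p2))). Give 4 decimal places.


Geodesic distance on Bernoulli manifold:
d(p1,p2) = 2*arccos(sqrt(p1*p2) + sqrt((1-p1)*(1-p2))).
sqrt(p1*p2) = sqrt(0.15*0.55) = 0.287228.
sqrt((1-p1)*(1-p2)) = sqrt(0.85*0.45) = 0.618466.
arg = 0.287228 + 0.618466 = 0.905694.
d = 2*arccos(0.905694) = 0.8756

0.8756


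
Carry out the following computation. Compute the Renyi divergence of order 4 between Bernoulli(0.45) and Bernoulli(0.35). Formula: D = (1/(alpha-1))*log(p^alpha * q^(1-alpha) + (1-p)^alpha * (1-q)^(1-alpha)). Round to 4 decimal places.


Renyi divergence of order alpha between Bernoulli distributions:
D = (1/(alpha-1))*log(p^alpha * q^(1-alpha) + (1-p)^alpha * (1-q)^(1-alpha)).
alpha = 4, p = 0.45, q = 0.35.
p^alpha * q^(1-alpha) = 0.45^4 * 0.35^-3 = 0.956414.
(1-p)^alpha * (1-q)^(1-alpha) = 0.55^4 * 0.65^-3 = 0.333204.
sum = 0.956414 + 0.333204 = 1.289618.
D = (1/3)*log(1.289618) = 0.0848

0.0848


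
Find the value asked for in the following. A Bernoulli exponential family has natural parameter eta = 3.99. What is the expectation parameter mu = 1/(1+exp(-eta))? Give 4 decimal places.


Dual coordinate (expectation parameter) for Bernoulli:
mu = 1/(1+exp(-eta)).
eta = 3.99.
exp(-eta) = exp(-3.99) = 0.0185.
mu = 1/(1+0.0185) = 0.9818

0.9818


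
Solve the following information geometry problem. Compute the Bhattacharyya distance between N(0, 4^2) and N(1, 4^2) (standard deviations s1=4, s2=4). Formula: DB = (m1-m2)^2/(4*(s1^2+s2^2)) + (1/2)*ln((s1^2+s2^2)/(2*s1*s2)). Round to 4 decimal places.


Bhattacharyya distance between two Gaussians:
DB = (m1-m2)^2/(4*(s1^2+s2^2)) + (1/2)*ln((s1^2+s2^2)/(2*s1*s2)).
(m1-m2)^2 = (-1)^2 = 1.
s1^2+s2^2 = 16 + 16 = 32.
term1 = 1/128 = 0.007812.
term2 = 0.5*ln(32/32.0) = 0.0.
DB = 0.007812 + 0.0 = 0.0078

0.0078


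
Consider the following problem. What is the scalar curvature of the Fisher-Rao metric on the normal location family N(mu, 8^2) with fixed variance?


This family has a single free parameter, so its statistical manifold
is 1-dimensional. The Riemann curvature tensor of any 1-dimensional
Riemannian manifold vanishes identically, so R = 0.

0


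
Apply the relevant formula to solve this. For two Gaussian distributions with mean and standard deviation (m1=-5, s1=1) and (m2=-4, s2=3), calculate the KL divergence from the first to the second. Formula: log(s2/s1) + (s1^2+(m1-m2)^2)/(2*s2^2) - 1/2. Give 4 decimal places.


KL divergence between normal distributions:
KL = log(s2/s1) + (s1^2 + (m1-m2)^2)/(2*s2^2) - 1/2.
log(3/1) = 1.098612.
(1^2 + (-5--4)^2)/(2*3^2) = (1 + 1)/18 = 0.111111.
KL = 1.098612 + 0.111111 - 0.5 = 0.7097

0.7097


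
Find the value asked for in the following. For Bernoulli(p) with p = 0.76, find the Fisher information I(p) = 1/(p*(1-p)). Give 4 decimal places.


For Bernoulli(p), Fisher information is I(p) = 1/(p*(1-p)).
p = 0.76, 1-p = 0.24.
p*(1-p) = 0.1824.
I(p) = 1/0.1824 = 5.4825

5.4825


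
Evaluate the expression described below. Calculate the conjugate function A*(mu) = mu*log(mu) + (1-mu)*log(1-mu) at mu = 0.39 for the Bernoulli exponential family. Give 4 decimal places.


Legendre transform for Bernoulli:
A*(mu) = mu*log(mu) + (1-mu)*log(1-mu).
mu = 0.39, 1-mu = 0.61.
mu*log(mu) = 0.39*log(0.39) = -0.367227.
(1-mu)*log(1-mu) = 0.61*log(0.61) = -0.301521.
A* = -0.367227 + -0.301521 = -0.6687

-0.6687


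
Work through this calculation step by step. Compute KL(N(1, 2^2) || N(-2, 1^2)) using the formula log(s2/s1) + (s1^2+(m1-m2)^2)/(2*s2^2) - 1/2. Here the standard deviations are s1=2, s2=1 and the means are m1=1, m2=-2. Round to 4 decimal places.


KL divergence between normal distributions:
KL = log(s2/s1) + (s1^2 + (m1-m2)^2)/(2*s2^2) - 1/2.
log(1/2) = -0.693147.
(2^2 + (1--2)^2)/(2*1^2) = (4 + 9)/2 = 6.5.
KL = -0.693147 + 6.5 - 0.5 = 5.3069

5.3069


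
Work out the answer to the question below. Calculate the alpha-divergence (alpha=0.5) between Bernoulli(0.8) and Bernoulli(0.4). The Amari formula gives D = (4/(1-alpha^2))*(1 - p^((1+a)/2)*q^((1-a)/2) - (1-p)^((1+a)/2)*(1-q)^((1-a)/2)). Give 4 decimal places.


Amari alpha-divergence:
D = (4/(1-alpha^2))*(1 - p^((1+a)/2)*q^((1-a)/2) - (1-p)^((1+a)/2)*(1-q)^((1-a)/2)).
alpha = 0.5, p = 0.8, q = 0.4.
e1 = (1+alpha)/2 = 0.75, e2 = (1-alpha)/2 = 0.25.
t1 = p^e1 * q^e2 = 0.8^0.75 * 0.4^0.25 = 0.672717.
t2 = (1-p)^e1 * (1-q)^e2 = 0.2^0.75 * 0.6^0.25 = 0.263215.
4/(1-alpha^2) = 5.333333.
D = 5.333333*(1 - 0.672717 - 0.263215) = 0.3417

0.3417


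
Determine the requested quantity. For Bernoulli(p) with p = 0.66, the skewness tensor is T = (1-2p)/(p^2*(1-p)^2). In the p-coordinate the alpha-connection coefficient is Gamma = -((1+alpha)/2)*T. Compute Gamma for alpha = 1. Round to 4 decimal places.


Skewness (Amari-Chentsov) tensor: T = (1-2p)/(p^2*(1-p)^2).
p = 0.66, 1-2p = -0.32, p^2 = 0.4356, (1-p)^2 = 0.1156.
T = -0.32/(0.4356 * 0.1156) = -6.354835.
In the p-coordinate, Gamma^(alpha) = Gamma^(0) - (alpha/2)*T with Gamma^(0) = (1/2)*g'(p) = -T/2,
so Gamma^(alpha) = -((1+alpha)/2)*T.
alpha = 1, -(1+alpha)/2 = -1.0.
Gamma = -1.0 * -6.354835 = 6.3548

6.3548


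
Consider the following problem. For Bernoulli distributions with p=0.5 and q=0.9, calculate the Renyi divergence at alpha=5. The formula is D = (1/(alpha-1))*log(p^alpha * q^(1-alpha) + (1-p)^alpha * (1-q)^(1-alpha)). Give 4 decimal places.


Renyi divergence of order alpha between Bernoulli distributions:
D = (1/(alpha-1))*log(p^alpha * q^(1-alpha) + (1-p)^alpha * (1-q)^(1-alpha)).
alpha = 5, p = 0.5, q = 0.9.
p^alpha * q^(1-alpha) = 0.5^5 * 0.9^-4 = 0.04763.
(1-p)^alpha * (1-q)^(1-alpha) = 0.5^5 * 0.1^-4 = 312.5.
sum = 0.04763 + 312.5 = 312.54763.
D = (1/4)*log(312.54763) = 1.4362

1.4362


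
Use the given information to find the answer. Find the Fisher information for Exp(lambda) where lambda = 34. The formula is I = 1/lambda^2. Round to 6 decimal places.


Fisher information for exponential: I(lambda) = 1/lambda^2.
lambda = 34, lambda^2 = 1156.
I = 1/1156 = 0.000865

0.000865


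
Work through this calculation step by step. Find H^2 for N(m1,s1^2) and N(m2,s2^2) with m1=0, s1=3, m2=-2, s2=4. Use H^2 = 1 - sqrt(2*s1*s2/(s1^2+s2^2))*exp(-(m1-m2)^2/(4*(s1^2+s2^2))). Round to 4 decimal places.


Squared Hellinger distance for Gaussians:
H^2 = 1 - sqrt(2*s1*s2/(s1^2+s2^2)) * exp(-(m1-m2)^2/(4*(s1^2+s2^2))).
s1^2 = 9, s2^2 = 16, s1^2+s2^2 = 25.
sqrt(2*3*4/(25)) = 0.979796.
(m1-m2)^2 = (2)^2 = 4.
exp(-4/(4*25)) = exp(-0.04) = 0.960789.
H^2 = 1 - 0.979796*0.960789 = 0.0586

0.0586


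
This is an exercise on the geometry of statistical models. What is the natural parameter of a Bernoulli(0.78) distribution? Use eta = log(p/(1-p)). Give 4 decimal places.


Natural parameter for Bernoulli: eta = log(p/(1-p)).
p = 0.78, 1-p = 0.22.
p/(1-p) = 3.545455.
eta = log(3.545455) = 1.2657

1.2657


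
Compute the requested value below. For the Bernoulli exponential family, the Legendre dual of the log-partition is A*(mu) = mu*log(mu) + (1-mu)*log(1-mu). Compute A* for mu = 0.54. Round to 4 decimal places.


Legendre transform for Bernoulli:
A*(mu) = mu*log(mu) + (1-mu)*log(1-mu).
mu = 0.54, 1-mu = 0.46.
mu*log(mu) = 0.54*log(0.54) = -0.332741.
(1-mu)*log(1-mu) = 0.46*log(0.46) = -0.357203.
A* = -0.332741 + -0.357203 = -0.6899

-0.6899


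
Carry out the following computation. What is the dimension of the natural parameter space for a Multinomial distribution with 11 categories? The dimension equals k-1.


Exponential family dimension calculation:
For Multinomial with k=11 categories, dim = k-1 = 10.

10


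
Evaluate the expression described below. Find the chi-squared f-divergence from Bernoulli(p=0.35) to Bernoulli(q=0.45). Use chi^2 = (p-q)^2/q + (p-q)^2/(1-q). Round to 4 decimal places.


Chi-squared divergence between Bernoulli distributions:
chi^2 = (p-q)^2/q + (p-q)^2/(1-q).
p = 0.35, q = 0.45, p-q = -0.1.
(p-q)^2 = 0.01.
term1 = 0.01/0.45 = 0.022222.
term2 = 0.01/0.55 = 0.018182.
chi^2 = 0.022222 + 0.018182 = 0.0404

0.0404


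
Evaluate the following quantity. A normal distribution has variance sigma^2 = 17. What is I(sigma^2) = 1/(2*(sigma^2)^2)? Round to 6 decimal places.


Fisher information for variance: I(sigma^2) = 1/(2*sigma^4).
sigma^2 = 17, so sigma^4 = 289.
I = 1/(2*289) = 1/578 = 0.001730

0.001730


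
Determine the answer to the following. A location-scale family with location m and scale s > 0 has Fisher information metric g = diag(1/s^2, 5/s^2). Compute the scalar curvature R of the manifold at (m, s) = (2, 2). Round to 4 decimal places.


The metric has the form g = (A dm^2 + B ds^2)/s^2 with A = 1, B = 5.
Substitute u = sqrt(A/B)*m: g = B*(du^2 + ds^2)/s^2, i.e. B times the
Poincare upper half-plane metric, which has constant Gaussian curvature -1.
Scaling a 2D metric by a constant c divides the Gaussian curvature by c,
so K = -1/B = -1/(5) = -0.2000 everywhere (the point (m, s) = (2, 2) is irrelevant:
the curvature is constant).
Scalar curvature in dimension 2: R = 2K = -2/(5) = -0.4000.

-0.4000


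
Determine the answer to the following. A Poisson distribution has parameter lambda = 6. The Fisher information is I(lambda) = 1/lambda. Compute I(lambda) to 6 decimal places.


Fisher information for Poisson: I(lambda) = 1/lambda.
lambda = 6.
I(lambda) = 1/6 = 0.166667

0.166667


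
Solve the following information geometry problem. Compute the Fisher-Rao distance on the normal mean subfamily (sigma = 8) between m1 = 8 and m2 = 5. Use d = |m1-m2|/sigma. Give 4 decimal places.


On the fixed-variance normal subfamily, geodesic distance = |m1-m2|/sigma.
|8 - 5| = 3.
sigma = 8.
d = 3/8 = 0.3750

0.3750


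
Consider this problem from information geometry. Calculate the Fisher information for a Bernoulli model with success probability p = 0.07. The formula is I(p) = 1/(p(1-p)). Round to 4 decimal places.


For Bernoulli(p), Fisher information is I(p) = 1/(p*(1-p)).
p = 0.07, 1-p = 0.93.
p*(1-p) = 0.0651.
I(p) = 1/0.0651 = 15.3610

15.3610


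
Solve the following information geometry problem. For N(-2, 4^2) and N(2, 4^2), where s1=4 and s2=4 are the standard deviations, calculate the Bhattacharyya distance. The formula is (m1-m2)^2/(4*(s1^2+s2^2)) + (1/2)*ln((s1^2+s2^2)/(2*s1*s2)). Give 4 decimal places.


Bhattacharyya distance between two Gaussians:
DB = (m1-m2)^2/(4*(s1^2+s2^2)) + (1/2)*ln((s1^2+s2^2)/(2*s1*s2)).
(m1-m2)^2 = (-4)^2 = 16.
s1^2+s2^2 = 16 + 16 = 32.
term1 = 16/128 = 0.125.
term2 = 0.5*ln(32/32.0) = 0.0.
DB = 0.125 + 0.0 = 0.1250

0.1250


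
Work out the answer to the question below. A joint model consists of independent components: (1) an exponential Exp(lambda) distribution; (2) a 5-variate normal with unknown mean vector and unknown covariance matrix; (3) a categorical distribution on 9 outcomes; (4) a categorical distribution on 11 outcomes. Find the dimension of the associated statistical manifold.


The dimension of a statistical manifold equals the number of free
(independent) real parameters of the model. For a product of independent
blocks the parameter counts add.
- exponential (lambda): 1.
- 5-variate normal: 5 (mean) + 5*6/2 = 15 (symmetric covariance) = 20.
- categorical on 9 outcomes (probabilities sum to 1): 9-1 = 8.
- categorical on 11 outcomes (probabilities sum to 1): 11-1 = 10.
Total = 1 + 20 + 8 + 10 = 39.
Dimension = 39

39


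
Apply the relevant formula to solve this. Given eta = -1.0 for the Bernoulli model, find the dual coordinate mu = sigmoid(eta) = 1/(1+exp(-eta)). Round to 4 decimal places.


Dual coordinate (expectation parameter) for Bernoulli:
mu = 1/(1+exp(-eta)).
eta = -1.0.
exp(-eta) = exp(1.0) = 2.718282.
mu = 1/(1+2.718282) = 0.2689

0.2689


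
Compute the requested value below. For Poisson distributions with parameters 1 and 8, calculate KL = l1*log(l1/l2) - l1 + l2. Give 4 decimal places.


KL divergence for Poisson:
KL = l1*log(l1/l2) - l1 + l2.
l1 = 1, l2 = 8.
log(1/8) = -2.079442.
l1*log(l1/l2) = 1 * -2.079442 = -2.079442.
KL = -2.079442 - 1 + 8 = 4.9206

4.9206


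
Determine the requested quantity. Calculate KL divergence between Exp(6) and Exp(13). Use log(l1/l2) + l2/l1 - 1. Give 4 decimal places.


KL divergence for exponential family:
KL = log(l1/l2) + l2/l1 - 1.
log(6/13) = -0.77319.
13/6 = 2.166667.
KL = -0.77319 + 2.166667 - 1 = 0.3935

0.3935


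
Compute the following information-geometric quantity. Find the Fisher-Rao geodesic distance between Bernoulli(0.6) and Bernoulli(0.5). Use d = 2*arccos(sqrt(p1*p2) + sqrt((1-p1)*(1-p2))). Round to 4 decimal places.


Geodesic distance on Bernoulli manifold:
d(p1,p2) = 2*arccos(sqrt(p1*p2) + sqrt((1-p1)*(1-p2))).
sqrt(p1*p2) = sqrt(0.6*0.5) = 0.547723.
sqrt((1-p1)*(1-p2)) = sqrt(0.4*0.5) = 0.447214.
arg = 0.547723 + 0.447214 = 0.994936.
d = 2*arccos(0.994936) = 0.2014

0.2014


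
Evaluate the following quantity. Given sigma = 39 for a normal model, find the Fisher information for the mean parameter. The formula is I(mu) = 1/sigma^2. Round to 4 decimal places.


The Fisher information for the mean of a normal distribution is I(mu) = 1/sigma^2.
sigma = 39, so sigma^2 = 1521.
I(mu) = 1/1521 = 0.0007

0.0007


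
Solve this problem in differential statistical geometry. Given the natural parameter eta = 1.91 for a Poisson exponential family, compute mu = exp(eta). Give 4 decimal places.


Expectation parameter for Poisson exponential family:
mu = exp(eta).
eta = 1.91.
mu = exp(1.91) = 6.7531

6.7531


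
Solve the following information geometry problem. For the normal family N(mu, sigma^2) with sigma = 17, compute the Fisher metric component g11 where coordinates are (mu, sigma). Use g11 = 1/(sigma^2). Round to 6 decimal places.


For the 2-parameter normal family, the Fisher metric has:
  g11 = 1/sigma^2, g22 = 2/sigma^2.
sigma = 17, sigma^2 = 289.
g11 = 0.003460

0.003460


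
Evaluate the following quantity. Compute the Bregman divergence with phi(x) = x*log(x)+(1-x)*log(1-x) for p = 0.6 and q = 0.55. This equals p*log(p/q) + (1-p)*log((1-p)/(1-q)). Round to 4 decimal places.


Bregman divergence with negative entropy generator:
D = p*log(p/q) + (1-p)*log((1-p)/(1-q)).
p = 0.6, q = 0.55.
p*log(p/q) = 0.6*log(0.6/0.55) = 0.052207.
(1-p)*log((1-p)/(1-q)) = 0.4*log(0.4/0.45) = -0.047113.
D = 0.052207 + -0.047113 = 0.0051

0.0051


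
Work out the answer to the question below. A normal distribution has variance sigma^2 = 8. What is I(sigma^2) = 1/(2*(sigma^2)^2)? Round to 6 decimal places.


Fisher information for variance: I(sigma^2) = 1/(2*sigma^4).
sigma^2 = 8, so sigma^4 = 64.
I = 1/(2*64) = 1/128 = 0.007813

0.007813


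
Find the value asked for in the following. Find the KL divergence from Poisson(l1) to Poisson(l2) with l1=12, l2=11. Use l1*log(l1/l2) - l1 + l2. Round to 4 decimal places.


KL divergence for Poisson:
KL = l1*log(l1/l2) - l1 + l2.
l1 = 12, l2 = 11.
log(12/11) = 0.087011.
l1*log(l1/l2) = 12 * 0.087011 = 1.044137.
KL = 1.044137 - 12 + 11 = 0.0441

0.0441


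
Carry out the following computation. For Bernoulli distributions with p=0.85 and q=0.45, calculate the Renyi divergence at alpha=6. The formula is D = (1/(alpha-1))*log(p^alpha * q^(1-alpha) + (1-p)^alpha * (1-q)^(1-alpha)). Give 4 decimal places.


Renyi divergence of order alpha between Bernoulli distributions:
D = (1/(alpha-1))*log(p^alpha * q^(1-alpha) + (1-p)^alpha * (1-q)^(1-alpha)).
alpha = 6, p = 0.85, q = 0.45.
p^alpha * q^(1-alpha) = 0.85^6 * 0.45^-5 = 20.438593.
(1-p)^alpha * (1-q)^(1-alpha) = 0.15^6 * 0.55^-5 = 0.000226.
sum = 20.438593 + 0.000226 = 20.438819.
D = (1/5)*log(20.438819) = 0.6035

0.6035


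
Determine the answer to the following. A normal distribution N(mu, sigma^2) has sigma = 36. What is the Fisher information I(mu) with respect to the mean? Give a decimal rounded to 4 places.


The Fisher information for the mean of a normal distribution is I(mu) = 1/sigma^2.
sigma = 36, so sigma^2 = 1296.
I(mu) = 1/1296 = 0.0008

0.0008


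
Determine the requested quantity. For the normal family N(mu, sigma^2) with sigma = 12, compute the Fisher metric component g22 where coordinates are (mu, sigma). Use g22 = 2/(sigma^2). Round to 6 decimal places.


For the 2-parameter normal family, the Fisher metric has:
  g11 = 1/sigma^2, g22 = 2/sigma^2.
sigma = 12, sigma^2 = 144.
g22 = 0.013889

0.013889


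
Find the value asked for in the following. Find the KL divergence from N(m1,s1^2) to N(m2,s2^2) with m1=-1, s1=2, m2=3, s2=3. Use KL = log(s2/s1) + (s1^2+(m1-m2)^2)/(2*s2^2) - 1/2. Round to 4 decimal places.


KL divergence between normal distributions:
KL = log(s2/s1) + (s1^2 + (m1-m2)^2)/(2*s2^2) - 1/2.
log(3/2) = 0.405465.
(2^2 + (-1-3)^2)/(2*3^2) = (4 + 16)/18 = 1.111111.
KL = 0.405465 + 1.111111 - 0.5 = 1.0166

1.0166


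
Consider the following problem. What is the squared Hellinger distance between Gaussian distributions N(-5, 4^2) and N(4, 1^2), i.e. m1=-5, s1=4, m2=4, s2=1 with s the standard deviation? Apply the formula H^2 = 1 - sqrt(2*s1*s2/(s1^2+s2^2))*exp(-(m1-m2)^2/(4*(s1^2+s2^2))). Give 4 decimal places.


Squared Hellinger distance for Gaussians:
H^2 = 1 - sqrt(2*s1*s2/(s1^2+s2^2)) * exp(-(m1-m2)^2/(4*(s1^2+s2^2))).
s1^2 = 16, s2^2 = 1, s1^2+s2^2 = 17.
sqrt(2*4*1/(17)) = 0.685994.
(m1-m2)^2 = (-9)^2 = 81.
exp(-81/(4*17)) = exp(-1.191176) = 0.303864.
H^2 = 1 - 0.685994*0.303864 = 0.7916

0.7916


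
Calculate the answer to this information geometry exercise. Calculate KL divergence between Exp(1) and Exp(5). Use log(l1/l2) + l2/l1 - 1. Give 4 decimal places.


KL divergence for exponential family:
KL = log(l1/l2) + l2/l1 - 1.
log(1/5) = -1.609438.
5/1 = 5.0.
KL = -1.609438 + 5.0 - 1 = 2.3906

2.3906


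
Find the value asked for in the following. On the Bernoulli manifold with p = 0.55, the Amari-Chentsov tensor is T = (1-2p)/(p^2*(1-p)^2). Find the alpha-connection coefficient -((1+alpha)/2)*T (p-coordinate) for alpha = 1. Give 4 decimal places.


Skewness (Amari-Chentsov) tensor: T = (1-2p)/(p^2*(1-p)^2).
p = 0.55, 1-2p = -0.1, p^2 = 0.3025, (1-p)^2 = 0.2025.
T = -0.1/(0.3025 * 0.2025) = -1.632486.
In the p-coordinate, Gamma^(alpha) = Gamma^(0) - (alpha/2)*T with Gamma^(0) = (1/2)*g'(p) = -T/2,
so Gamma^(alpha) = -((1+alpha)/2)*T.
alpha = 1, -(1+alpha)/2 = -1.0.
Gamma = -1.0 * -1.632486 = 1.6325

1.6325


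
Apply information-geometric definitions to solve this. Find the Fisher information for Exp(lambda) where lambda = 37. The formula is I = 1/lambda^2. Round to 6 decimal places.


Fisher information for exponential: I(lambda) = 1/lambda^2.
lambda = 37, lambda^2 = 1369.
I = 1/1369 = 0.000730

0.000730


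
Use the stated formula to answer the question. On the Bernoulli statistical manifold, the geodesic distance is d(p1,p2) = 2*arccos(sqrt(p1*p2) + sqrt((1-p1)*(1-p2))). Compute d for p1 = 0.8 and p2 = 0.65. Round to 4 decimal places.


Geodesic distance on Bernoulli manifold:
d(p1,p2) = 2*arccos(sqrt(p1*p2) + sqrt((1-p1)*(1-p2))).
sqrt(p1*p2) = sqrt(0.8*0.65) = 0.72111.
sqrt((1-p1)*(1-p2)) = sqrt(0.2*0.35) = 0.264575.
arg = 0.72111 + 0.264575 = 0.985685.
d = 2*arccos(0.985685) = 0.3388

0.3388


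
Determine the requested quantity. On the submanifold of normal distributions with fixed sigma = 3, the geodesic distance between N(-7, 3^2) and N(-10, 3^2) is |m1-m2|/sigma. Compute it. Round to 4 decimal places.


On the fixed-variance normal subfamily, geodesic distance = |m1-m2|/sigma.
|-7 - -10| = 3.
sigma = 3.
d = 3/3 = 1.0000

1.0000


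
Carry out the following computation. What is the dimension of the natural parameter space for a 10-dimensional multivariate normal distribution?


Exponential family dimension calculation:
For 10-dim MVN: mean has 10 params, covariance has 10*11/2 = 55 unique entries.
Total dim = 10 + 55 = 65.

65


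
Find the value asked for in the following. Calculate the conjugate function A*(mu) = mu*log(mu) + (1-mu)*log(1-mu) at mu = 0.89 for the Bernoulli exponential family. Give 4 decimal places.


Legendre transform for Bernoulli:
A*(mu) = mu*log(mu) + (1-mu)*log(1-mu).
mu = 0.89, 1-mu = 0.11.
mu*log(mu) = 0.89*log(0.89) = -0.103715.
(1-mu)*log(1-mu) = 0.11*log(0.11) = -0.2428.
A* = -0.103715 + -0.2428 = -0.3465

-0.3465


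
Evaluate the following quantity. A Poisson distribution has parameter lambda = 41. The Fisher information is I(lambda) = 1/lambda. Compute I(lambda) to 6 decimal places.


Fisher information for Poisson: I(lambda) = 1/lambda.
lambda = 41.
I(lambda) = 1/41 = 0.024390

0.024390


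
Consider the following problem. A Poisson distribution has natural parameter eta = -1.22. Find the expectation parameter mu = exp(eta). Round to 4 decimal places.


Expectation parameter for Poisson exponential family:
mu = exp(eta).
eta = -1.22.
mu = exp(-1.22) = 0.2952

0.2952


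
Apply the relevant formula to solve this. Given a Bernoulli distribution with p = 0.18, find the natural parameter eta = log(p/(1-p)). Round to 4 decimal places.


Natural parameter for Bernoulli: eta = log(p/(1-p)).
p = 0.18, 1-p = 0.82.
p/(1-p) = 0.219512.
eta = log(0.219512) = -1.5163

-1.5163


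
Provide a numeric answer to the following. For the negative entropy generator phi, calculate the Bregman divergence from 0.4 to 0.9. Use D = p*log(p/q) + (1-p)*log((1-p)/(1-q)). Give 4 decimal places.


Bregman divergence with negative entropy generator:
D = p*log(p/q) + (1-p)*log((1-p)/(1-q)).
p = 0.4, q = 0.9.
p*log(p/q) = 0.4*log(0.4/0.9) = -0.324372.
(1-p)*log((1-p)/(1-q)) = 0.6*log(0.6/0.1) = 1.075056.
D = -0.324372 + 1.075056 = 0.7507

0.7507


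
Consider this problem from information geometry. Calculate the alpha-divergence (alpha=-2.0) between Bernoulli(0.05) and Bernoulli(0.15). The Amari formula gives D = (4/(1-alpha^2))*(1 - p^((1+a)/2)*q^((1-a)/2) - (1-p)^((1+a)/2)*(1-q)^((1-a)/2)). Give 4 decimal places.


Amari alpha-divergence:
D = (4/(1-alpha^2))*(1 - p^((1+a)/2)*q^((1-a)/2) - (1-p)^((1+a)/2)*(1-q)^((1-a)/2)).
alpha = -2.0, p = 0.05, q = 0.15.
e1 = (1+alpha)/2 = -0.5, e2 = (1-alpha)/2 = 1.5.
t1 = p^e1 * q^e2 = 0.05^-0.5 * 0.15^1.5 = 0.259808.
t2 = (1-p)^e1 * (1-q)^e2 = 0.95^-0.5 * 0.85^1.5 = 0.80402.
4/(1-alpha^2) = -1.333333.
D = -1.333333*(1 - 0.259808 - 0.80402) = 0.0851

0.0851


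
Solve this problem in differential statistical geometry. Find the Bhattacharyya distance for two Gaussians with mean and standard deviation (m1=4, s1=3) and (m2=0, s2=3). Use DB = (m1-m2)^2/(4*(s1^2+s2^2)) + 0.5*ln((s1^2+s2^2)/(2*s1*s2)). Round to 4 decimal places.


Bhattacharyya distance between two Gaussians:
DB = (m1-m2)^2/(4*(s1^2+s2^2)) + (1/2)*ln((s1^2+s2^2)/(2*s1*s2)).
(m1-m2)^2 = (4)^2 = 16.
s1^2+s2^2 = 9 + 9 = 18.
term1 = 16/72 = 0.222222.
term2 = 0.5*ln(18/18.0) = 0.0.
DB = 0.222222 + 0.0 = 0.2222

0.2222


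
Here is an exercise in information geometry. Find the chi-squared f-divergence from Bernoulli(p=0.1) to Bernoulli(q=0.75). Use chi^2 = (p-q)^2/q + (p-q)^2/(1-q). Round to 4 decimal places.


Chi-squared divergence between Bernoulli distributions:
chi^2 = (p-q)^2/q + (p-q)^2/(1-q).
p = 0.1, q = 0.75, p-q = -0.65.
(p-q)^2 = 0.4225.
term1 = 0.4225/0.75 = 0.563333.
term2 = 0.4225/0.25 = 1.69.
chi^2 = 0.563333 + 1.69 = 2.2533

2.2533


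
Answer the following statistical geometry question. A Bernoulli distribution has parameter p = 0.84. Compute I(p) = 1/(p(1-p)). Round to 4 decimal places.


For Bernoulli(p), Fisher information is I(p) = 1/(p*(1-p)).
p = 0.84, 1-p = 0.16.
p*(1-p) = 0.1344.
I(p) = 1/0.1344 = 7.4405

7.4405


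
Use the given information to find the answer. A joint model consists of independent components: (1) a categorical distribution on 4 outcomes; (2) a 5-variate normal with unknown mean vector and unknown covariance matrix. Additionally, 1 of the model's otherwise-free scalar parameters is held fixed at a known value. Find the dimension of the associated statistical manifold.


The dimension of a statistical manifold equals the number of free
(independent) real parameters of the model. For a product of independent
blocks the parameter counts add.
- categorical on 4 outcomes (probabilities sum to 1): 4-1 = 3.
- 5-variate normal: 5 (mean) + 5*6/2 = 15 (symmetric covariance) = 20.
Total = 3 + 20 = 23.
1 parameter(s) fixed at known values: 23 - 1 = 22.
Dimension = 22

22


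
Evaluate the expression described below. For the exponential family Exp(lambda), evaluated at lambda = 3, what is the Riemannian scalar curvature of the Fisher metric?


This family has a single free parameter, so its statistical manifold
is 1-dimensional. The Riemann curvature tensor of any 1-dimensional
Riemannian manifold vanishes identically, so R = 0.

0


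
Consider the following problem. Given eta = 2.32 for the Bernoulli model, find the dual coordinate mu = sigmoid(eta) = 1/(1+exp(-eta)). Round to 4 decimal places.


Dual coordinate (expectation parameter) for Bernoulli:
mu = 1/(1+exp(-eta)).
eta = 2.32.
exp(-eta) = exp(-2.32) = 0.098274.
mu = 1/(1+0.098274) = 0.9105

0.9105


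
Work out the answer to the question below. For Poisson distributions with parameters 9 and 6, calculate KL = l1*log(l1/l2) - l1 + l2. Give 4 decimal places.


KL divergence for Poisson:
KL = l1*log(l1/l2) - l1 + l2.
l1 = 9, l2 = 6.
log(9/6) = 0.405465.
l1*log(l1/l2) = 9 * 0.405465 = 3.649186.
KL = 3.649186 - 9 + 6 = 0.6492

0.6492


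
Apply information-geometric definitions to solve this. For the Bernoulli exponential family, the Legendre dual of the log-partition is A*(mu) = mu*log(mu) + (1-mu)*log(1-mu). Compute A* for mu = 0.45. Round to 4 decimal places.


Legendre transform for Bernoulli:
A*(mu) = mu*log(mu) + (1-mu)*log(1-mu).
mu = 0.45, 1-mu = 0.55.
mu*log(mu) = 0.45*log(0.45) = -0.359328.
(1-mu)*log(1-mu) = 0.55*log(0.55) = -0.32881.
A* = -0.359328 + -0.32881 = -0.6881

-0.6881


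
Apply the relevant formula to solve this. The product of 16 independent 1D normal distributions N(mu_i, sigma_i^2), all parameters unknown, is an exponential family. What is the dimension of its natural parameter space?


Exponential family dimension calculation:
Each univariate normal has two natural parameters (mu/sigma^2 and -1/(2 sigma^2)).
With 16 independent components, dim = 2 * 16 = 32.

32


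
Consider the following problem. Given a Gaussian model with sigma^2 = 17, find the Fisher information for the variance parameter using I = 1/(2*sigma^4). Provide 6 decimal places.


Fisher information for variance: I(sigma^2) = 1/(2*sigma^4).
sigma^2 = 17, so sigma^4 = 289.
I = 1/(2*289) = 1/578 = 0.001730

0.001730


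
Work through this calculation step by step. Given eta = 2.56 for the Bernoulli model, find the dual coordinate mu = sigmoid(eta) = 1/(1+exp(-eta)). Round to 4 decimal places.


Dual coordinate (expectation parameter) for Bernoulli:
mu = 1/(1+exp(-eta)).
eta = 2.56.
exp(-eta) = exp(-2.56) = 0.077305.
mu = 1/(1+0.077305) = 0.9282

0.9282


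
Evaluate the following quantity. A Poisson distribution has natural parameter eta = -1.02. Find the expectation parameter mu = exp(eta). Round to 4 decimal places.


Expectation parameter for Poisson exponential family:
mu = exp(eta).
eta = -1.02.
mu = exp(-1.02) = 0.3606

0.3606


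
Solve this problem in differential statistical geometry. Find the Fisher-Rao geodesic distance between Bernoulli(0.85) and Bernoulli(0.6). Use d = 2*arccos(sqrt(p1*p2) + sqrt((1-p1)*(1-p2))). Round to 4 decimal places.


Geodesic distance on Bernoulli manifold:
d(p1,p2) = 2*arccos(sqrt(p1*p2) + sqrt((1-p1)*(1-p2))).
sqrt(p1*p2) = sqrt(0.85*0.6) = 0.714143.
sqrt((1-p1)*(1-p2)) = sqrt(0.15*0.4) = 0.244949.
arg = 0.714143 + 0.244949 = 0.959092.
d = 2*arccos(0.959092) = 0.5740

0.5740


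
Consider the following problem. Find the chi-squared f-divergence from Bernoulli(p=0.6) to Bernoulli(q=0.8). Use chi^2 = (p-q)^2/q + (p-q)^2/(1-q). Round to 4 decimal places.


Chi-squared divergence between Bernoulli distributions:
chi^2 = (p-q)^2/q + (p-q)^2/(1-q).
p = 0.6, q = 0.8, p-q = -0.2.
(p-q)^2 = 0.04.
term1 = 0.04/0.8 = 0.05.
term2 = 0.04/0.2 = 0.2.
chi^2 = 0.05 + 0.2 = 0.2500

0.2500


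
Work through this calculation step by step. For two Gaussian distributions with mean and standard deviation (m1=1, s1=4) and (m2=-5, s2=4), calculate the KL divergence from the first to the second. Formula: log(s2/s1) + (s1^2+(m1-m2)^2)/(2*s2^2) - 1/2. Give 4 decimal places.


KL divergence between normal distributions:
KL = log(s2/s1) + (s1^2 + (m1-m2)^2)/(2*s2^2) - 1/2.
log(4/4) = 0.0.
(4^2 + (1--5)^2)/(2*4^2) = (16 + 36)/32 = 1.625.
KL = 0.0 + 1.625 - 0.5 = 1.1250

1.1250


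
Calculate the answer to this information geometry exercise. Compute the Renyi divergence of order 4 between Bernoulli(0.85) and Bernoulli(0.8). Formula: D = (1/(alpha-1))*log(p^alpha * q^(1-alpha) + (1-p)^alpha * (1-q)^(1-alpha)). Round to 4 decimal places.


Renyi divergence of order alpha between Bernoulli distributions:
D = (1/(alpha-1))*log(p^alpha * q^(1-alpha) + (1-p)^alpha * (1-q)^(1-alpha)).
alpha = 4, p = 0.85, q = 0.8.
p^alpha * q^(1-alpha) = 0.85^4 * 0.8^-3 = 1.019543.
(1-p)^alpha * (1-q)^(1-alpha) = 0.15^4 * 0.2^-3 = 0.063281.
sum = 1.019543 + 0.063281 = 1.082825.
D = (1/3)*log(1.082825) = 0.0265

0.0265


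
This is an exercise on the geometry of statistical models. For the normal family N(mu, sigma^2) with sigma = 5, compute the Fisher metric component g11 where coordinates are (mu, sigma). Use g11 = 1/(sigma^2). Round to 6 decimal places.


For the 2-parameter normal family, the Fisher metric has:
  g11 = 1/sigma^2, g22 = 2/sigma^2.
sigma = 5, sigma^2 = 25.
g11 = 0.040000

0.040000


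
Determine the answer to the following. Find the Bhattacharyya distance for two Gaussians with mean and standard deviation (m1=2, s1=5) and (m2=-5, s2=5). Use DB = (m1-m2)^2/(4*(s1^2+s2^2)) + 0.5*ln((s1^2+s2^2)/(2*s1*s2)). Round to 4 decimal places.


Bhattacharyya distance between two Gaussians:
DB = (m1-m2)^2/(4*(s1^2+s2^2)) + (1/2)*ln((s1^2+s2^2)/(2*s1*s2)).
(m1-m2)^2 = (7)^2 = 49.
s1^2+s2^2 = 25 + 25 = 50.
term1 = 49/200 = 0.245.
term2 = 0.5*ln(50/50.0) = 0.0.
DB = 0.245 + 0.0 = 0.2450

0.2450


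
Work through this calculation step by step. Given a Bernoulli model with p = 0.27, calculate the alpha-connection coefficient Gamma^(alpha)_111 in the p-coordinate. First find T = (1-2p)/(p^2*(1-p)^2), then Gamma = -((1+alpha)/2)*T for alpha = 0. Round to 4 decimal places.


Skewness (Amari-Chentsov) tensor: T = (1-2p)/(p^2*(1-p)^2).
p = 0.27, 1-2p = 0.46, p^2 = 0.0729, (1-p)^2 = 0.5329.
T = 0.46/(0.0729 * 0.5329) = 11.840896.
In the p-coordinate, Gamma^(alpha) = Gamma^(0) - (alpha/2)*T with Gamma^(0) = (1/2)*g'(p) = -T/2,
so Gamma^(alpha) = -((1+alpha)/2)*T.
alpha = 0, -(1+alpha)/2 = -0.5.
Gamma = -0.5 * 11.840896 = -5.9204

-5.9204


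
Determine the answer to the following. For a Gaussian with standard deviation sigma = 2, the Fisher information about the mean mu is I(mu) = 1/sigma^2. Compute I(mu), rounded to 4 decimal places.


The Fisher information for the mean of a normal distribution is I(mu) = 1/sigma^2.
sigma = 2, so sigma^2 = 4.
I(mu) = 1/4 = 0.2500

0.2500


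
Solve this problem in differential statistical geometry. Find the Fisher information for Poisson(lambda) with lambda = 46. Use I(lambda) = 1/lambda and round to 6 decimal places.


Fisher information for Poisson: I(lambda) = 1/lambda.
lambda = 46.
I(lambda) = 1/46 = 0.021739

0.021739


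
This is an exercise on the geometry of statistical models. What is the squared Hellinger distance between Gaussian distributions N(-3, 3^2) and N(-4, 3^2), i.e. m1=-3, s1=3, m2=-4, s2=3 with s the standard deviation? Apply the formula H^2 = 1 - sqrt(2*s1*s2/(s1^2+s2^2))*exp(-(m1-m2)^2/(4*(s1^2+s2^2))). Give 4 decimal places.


Squared Hellinger distance for Gaussians:
H^2 = 1 - sqrt(2*s1*s2/(s1^2+s2^2)) * exp(-(m1-m2)^2/(4*(s1^2+s2^2))).
s1^2 = 9, s2^2 = 9, s1^2+s2^2 = 18.
sqrt(2*3*3/(18)) = 1.0.
(m1-m2)^2 = (1)^2 = 1.
exp(-1/(4*18)) = exp(-0.013889) = 0.986207.
H^2 = 1 - 1.0*0.986207 = 0.0138

0.0138


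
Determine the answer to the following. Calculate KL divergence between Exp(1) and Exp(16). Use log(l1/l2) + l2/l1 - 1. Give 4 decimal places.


KL divergence for exponential family:
KL = log(l1/l2) + l2/l1 - 1.
log(1/16) = -2.772589.
16/1 = 16.0.
KL = -2.772589 + 16.0 - 1 = 12.2274

12.2274


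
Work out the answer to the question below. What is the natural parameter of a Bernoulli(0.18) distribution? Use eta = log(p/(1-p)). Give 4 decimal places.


Natural parameter for Bernoulli: eta = log(p/(1-p)).
p = 0.18, 1-p = 0.82.
p/(1-p) = 0.219512.
eta = log(0.219512) = -1.5163

-1.5163


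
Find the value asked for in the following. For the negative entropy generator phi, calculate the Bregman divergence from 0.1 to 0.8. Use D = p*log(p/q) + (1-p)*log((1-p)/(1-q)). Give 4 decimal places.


Bregman divergence with negative entropy generator:
D = p*log(p/q) + (1-p)*log((1-p)/(1-q)).
p = 0.1, q = 0.8.
p*log(p/q) = 0.1*log(0.1/0.8) = -0.207944.
(1-p)*log((1-p)/(1-q)) = 0.9*log(0.9/0.2) = 1.35367.
D = -0.207944 + 1.35367 = 1.1457

1.1457


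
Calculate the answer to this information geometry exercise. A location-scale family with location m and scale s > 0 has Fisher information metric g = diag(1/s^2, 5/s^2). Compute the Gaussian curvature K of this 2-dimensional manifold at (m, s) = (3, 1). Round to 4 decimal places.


The metric has the form g = (A dm^2 + B ds^2)/s^2 with A = 1, B = 5.
Substitute u = sqrt(A/B)*m: g = B*(du^2 + ds^2)/s^2, i.e. B times the
Poincare upper half-plane metric, which has constant Gaussian curvature -1.
Scaling a 2D metric by a constant c divides the Gaussian curvature by c,
so K = -1/B = -1/(5) = -0.2000 everywhere (the point (m, s) = (3, 1) is irrelevant:
the curvature is constant).
The requested Gaussian curvature is K = -0.2000.

-0.2000


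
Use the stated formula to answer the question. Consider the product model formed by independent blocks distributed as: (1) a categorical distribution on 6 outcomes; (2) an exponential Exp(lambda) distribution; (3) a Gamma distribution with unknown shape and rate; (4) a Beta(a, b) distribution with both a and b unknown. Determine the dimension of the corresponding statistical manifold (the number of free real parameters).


The dimension of a statistical manifold equals the number of free
(independent) real parameters of the model. For a product of independent
blocks the parameter counts add.
- categorical on 6 outcomes (probabilities sum to 1): 6-1 = 5.
- exponential (lambda): 1.
- Gamma (shape, rate): 2.
- Beta (a, b): 2.
Total = 5 + 1 + 2 + 2 = 10.
Dimension = 10

10


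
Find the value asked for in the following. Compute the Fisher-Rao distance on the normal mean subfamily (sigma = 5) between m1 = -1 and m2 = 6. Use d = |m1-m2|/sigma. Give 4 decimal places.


On the fixed-variance normal subfamily, geodesic distance = |m1-m2|/sigma.
|-1 - 6| = 7.
sigma = 5.
d = 7/5 = 1.4000

1.4000


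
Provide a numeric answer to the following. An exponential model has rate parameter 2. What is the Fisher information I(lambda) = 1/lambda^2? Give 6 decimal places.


Fisher information for exponential: I(lambda) = 1/lambda^2.
lambda = 2, lambda^2 = 4.
I = 1/4 = 0.250000

0.250000
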